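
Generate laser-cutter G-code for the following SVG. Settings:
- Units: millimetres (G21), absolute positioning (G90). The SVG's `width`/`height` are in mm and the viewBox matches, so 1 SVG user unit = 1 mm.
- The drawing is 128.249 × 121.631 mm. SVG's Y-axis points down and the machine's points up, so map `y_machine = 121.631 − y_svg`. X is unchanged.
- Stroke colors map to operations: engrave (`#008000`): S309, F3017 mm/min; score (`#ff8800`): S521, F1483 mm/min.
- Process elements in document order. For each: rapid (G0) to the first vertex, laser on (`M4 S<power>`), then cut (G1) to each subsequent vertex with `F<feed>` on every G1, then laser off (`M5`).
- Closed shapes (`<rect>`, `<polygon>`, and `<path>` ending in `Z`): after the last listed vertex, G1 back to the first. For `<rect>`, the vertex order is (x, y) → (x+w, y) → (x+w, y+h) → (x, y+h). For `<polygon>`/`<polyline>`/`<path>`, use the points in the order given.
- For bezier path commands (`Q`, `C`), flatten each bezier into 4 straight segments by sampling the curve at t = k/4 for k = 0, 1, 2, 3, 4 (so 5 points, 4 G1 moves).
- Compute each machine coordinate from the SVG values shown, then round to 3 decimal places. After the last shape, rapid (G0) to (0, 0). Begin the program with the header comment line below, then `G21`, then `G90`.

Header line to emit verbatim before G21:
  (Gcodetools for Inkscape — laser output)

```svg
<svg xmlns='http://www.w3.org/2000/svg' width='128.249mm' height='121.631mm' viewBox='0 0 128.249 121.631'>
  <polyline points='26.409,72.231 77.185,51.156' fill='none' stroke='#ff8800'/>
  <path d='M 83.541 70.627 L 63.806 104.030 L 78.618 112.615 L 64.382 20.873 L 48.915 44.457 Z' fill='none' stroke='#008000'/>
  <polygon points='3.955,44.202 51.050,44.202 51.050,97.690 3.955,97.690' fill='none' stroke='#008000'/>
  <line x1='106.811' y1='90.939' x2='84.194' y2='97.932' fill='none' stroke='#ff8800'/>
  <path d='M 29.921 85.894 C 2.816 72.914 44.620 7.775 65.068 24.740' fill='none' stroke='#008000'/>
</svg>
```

Since the viewBox matches the mm dimensions, user units are millimetres directly. The only transform is the Y-flip y_m = 121.631 − y_svg.

Shape 1 is a line segment drawn with `<polyline>`. Its stroke #ff8800 means score at S521, F1483. After flipping Y the toolpath is (26.409,49.400) → (77.185,70.475).

Shape 2 is a closed polygon drawn with `<path>`. Its stroke #008000 means engrave at S309, F3017. After flipping Y the toolpath is (83.541,51.004) → (63.806,17.601) → (78.618,9.016) → (64.382,100.758) → (48.915,77.174) → (83.541,51.004), returning to the start.

Shape 3 is a rectangle drawn with `<polygon>`. Its stroke #008000 means engrave at S309, F3017. After flipping Y the toolpath is (3.955,77.429) → (51.050,77.429) → (51.050,23.941) → (3.955,23.941) → (3.955,77.429), returning to the start.

Shape 4 is a line segment drawn with `<line>`. Its stroke #ff8800 means score at S521, F1483. After flipping Y the toolpath is (106.811,30.692) → (84.194,23.699).

Shape 5 is a cubic bezier drawn with `<path>`. Its stroke #008000 means engrave at S309, F3017. After flipping Y the toolpath is (29.921,35.737) → (21.102,53.154) → (29.662,77.543) → (47.138,96.318) → (65.068,96.891).

(Gcodetools for Inkscape — laser output)
G21
G90
G0 X26.409 Y49.400
M4 S521
G1 X77.185 Y70.475 F1483
M5
G0 X83.541 Y51.004
M4 S309
G1 X63.806 Y17.601 F3017
G1 X78.618 Y9.016 F3017
G1 X64.382 Y100.758 F3017
G1 X48.915 Y77.174 F3017
G1 X83.541 Y51.004 F3017
M5
G0 X3.955 Y77.429
M4 S309
G1 X51.050 Y77.429 F3017
G1 X51.050 Y23.941 F3017
G1 X3.955 Y23.941 F3017
G1 X3.955 Y77.429 F3017
M5
G0 X106.811 Y30.692
M4 S521
G1 X84.194 Y23.699 F1483
M5
G0 X29.921 Y35.737
M4 S309
G1 X21.102 Y53.154 F3017
G1 X29.662 Y77.543 F3017
G1 X47.138 Y96.318 F3017
G1 X65.068 Y96.891 F3017
M5
G0 X0.000 Y0.000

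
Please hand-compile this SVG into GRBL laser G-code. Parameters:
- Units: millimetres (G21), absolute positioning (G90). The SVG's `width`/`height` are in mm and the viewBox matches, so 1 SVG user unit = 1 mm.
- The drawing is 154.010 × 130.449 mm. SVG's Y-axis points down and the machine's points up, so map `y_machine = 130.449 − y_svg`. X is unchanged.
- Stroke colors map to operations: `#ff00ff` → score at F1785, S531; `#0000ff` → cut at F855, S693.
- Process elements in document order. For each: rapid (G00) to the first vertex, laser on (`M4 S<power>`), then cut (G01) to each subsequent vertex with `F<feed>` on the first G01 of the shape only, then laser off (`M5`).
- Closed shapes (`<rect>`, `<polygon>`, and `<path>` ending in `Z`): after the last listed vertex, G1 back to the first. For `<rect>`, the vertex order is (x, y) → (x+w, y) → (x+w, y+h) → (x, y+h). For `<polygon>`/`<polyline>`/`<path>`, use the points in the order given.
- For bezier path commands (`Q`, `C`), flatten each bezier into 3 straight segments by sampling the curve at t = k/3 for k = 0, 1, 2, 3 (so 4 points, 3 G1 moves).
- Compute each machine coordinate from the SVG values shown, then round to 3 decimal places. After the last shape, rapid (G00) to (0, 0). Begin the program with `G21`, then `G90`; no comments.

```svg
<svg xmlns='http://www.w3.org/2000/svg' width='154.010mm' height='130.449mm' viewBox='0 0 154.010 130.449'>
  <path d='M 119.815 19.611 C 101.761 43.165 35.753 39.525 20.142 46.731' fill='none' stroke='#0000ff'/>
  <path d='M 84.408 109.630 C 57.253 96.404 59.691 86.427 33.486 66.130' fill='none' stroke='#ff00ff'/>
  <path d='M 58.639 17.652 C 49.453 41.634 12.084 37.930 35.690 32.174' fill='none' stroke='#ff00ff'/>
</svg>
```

G21
G90
G00 X119.815 Y110.838
M4 S693
G01 X89.419 Y94.940 F855
G01 X48.909 Y88.718
G01 X20.142 Y83.718
M5
G00 X84.408 Y20.819
M4 S531
G01 X64.960 Y33.465 F1785
G01 X52.300 Y46.959
G01 X33.486 Y64.319
M5
G00 X58.639 Y112.797
M4 S531
G01 X43.361 Y97.094 F1785
G01 X29.107 Y94.152
G01 X35.690 Y98.275
M5
G00 X0.000 Y0.000

Since the viewBox matches the mm dimensions, user units are millimetres directly. The only transform is the Y-flip y_m = 130.449 − y_svg.

Shape 1 is a cubic bezier drawn with `<path>`. Its stroke #0000ff means cut at S693, F855. After flipping Y the toolpath is (119.815,110.838) → (89.419,94.940) → (48.909,88.718) → (20.142,83.718).

Shape 2 is a cubic bezier drawn with `<path>`. Its stroke #ff00ff means score at S531, F1785. After flipping Y the toolpath is (84.408,20.819) → (64.960,33.465) → (52.300,46.959) → (33.486,64.319).

Shape 3 is a cubic bezier drawn with `<path>`. Its stroke #ff00ff means score at S531, F1785. After flipping Y the toolpath is (58.639,112.797) → (43.361,97.094) → (29.107,94.152) → (35.690,98.275).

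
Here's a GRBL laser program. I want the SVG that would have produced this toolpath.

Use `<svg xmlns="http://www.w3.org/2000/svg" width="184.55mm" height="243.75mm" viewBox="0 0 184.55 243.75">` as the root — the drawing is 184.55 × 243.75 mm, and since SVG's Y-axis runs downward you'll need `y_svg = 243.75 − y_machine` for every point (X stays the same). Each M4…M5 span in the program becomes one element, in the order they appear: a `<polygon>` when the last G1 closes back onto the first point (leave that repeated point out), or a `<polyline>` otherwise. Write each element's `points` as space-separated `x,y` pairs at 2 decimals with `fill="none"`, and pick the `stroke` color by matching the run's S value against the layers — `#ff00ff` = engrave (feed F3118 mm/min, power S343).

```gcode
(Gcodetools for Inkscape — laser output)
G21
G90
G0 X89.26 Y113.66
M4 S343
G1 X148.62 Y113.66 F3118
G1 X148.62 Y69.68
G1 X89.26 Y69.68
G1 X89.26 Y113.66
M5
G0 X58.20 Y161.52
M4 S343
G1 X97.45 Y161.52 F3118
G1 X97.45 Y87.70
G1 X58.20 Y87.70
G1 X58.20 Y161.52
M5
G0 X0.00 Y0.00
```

<svg xmlns="http://www.w3.org/2000/svg" width="184.55mm" height="243.75mm" viewBox="0 0 184.55 243.75">
  <polygon points="89.26,130.09 148.62,130.09 148.62,174.07 89.26,174.07" fill="none" stroke="#ff00ff"/>
  <polygon points="58.20,82.23 97.45,82.23 97.45,156.05 58.20,156.05" fill="none" stroke="#ff00ff"/>
</svg>

Machine Y-up, SVG Y-down with viewBox height 243.75, so y_svg = 243.75 − y_machine; X carries over. Every run uses S343, so all elements get stroke `#ff00ff` (engrave).

Run 1: The run returns to its start, so emit a `<polygon>` with points (Y-flipped): 89.26,130.09 148.62,130.09 148.62,174.07 89.26,174.07.

Run 2: The run returns to its start, so emit a `<polygon>` with points (Y-flipped): 58.20,82.23 97.45,82.23 97.45,156.05 58.20,156.05.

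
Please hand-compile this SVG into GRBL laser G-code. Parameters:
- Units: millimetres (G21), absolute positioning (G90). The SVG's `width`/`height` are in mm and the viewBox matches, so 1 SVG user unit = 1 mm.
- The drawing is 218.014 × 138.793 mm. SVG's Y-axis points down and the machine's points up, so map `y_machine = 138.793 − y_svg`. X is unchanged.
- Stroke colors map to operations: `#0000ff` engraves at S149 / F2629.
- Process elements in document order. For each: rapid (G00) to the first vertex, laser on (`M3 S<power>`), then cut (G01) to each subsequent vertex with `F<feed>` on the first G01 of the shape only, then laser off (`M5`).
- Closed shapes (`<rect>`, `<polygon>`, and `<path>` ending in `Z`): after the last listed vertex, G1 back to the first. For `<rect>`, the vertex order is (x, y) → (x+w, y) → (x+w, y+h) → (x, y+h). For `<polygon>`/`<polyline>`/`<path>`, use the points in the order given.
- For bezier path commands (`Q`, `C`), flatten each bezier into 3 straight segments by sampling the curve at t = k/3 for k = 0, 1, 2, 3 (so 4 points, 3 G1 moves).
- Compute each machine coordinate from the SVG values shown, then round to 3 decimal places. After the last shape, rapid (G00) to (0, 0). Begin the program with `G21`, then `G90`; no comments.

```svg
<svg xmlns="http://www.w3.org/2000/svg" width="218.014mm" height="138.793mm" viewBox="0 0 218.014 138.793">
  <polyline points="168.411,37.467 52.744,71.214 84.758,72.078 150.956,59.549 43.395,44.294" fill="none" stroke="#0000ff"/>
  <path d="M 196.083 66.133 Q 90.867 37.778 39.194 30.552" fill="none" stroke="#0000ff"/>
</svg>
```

viewBox `0 0 218.014 138.793` with mm width/height → 1 unit = 1 mm. Flip: y_m = 138.793 − y_svg.

**Shape 1** — `<polyline>` open polyline, stroke `#0000ff` → engrave (S149, F2629). Machine vertices: (168.411,101.326) → (52.744,67.579) → (84.758,66.715) → (150.956,79.244) → (43.395,94.499). Open path.

**Shape 2** — `<path>` quadratic bezier, stroke `#0000ff` → engrave (S149, F2629). Control points (SVG): P0=(196.083,66.133), P1=(90.867,37.778), P2=(39.194,30.552); sampled at t=k/3. Machine vertices: (196.083,72.660) → (131.888,89.216) → (79.592,101.076) → (39.194,108.241). Open path.

G21
G90
G00 X168.411 Y101.326
M3 S149
G01 X52.744 Y67.579 F2629
G01 X84.758 Y66.715
G01 X150.956 Y79.244
G01 X43.395 Y94.499
M5
G00 X196.083 Y72.660
M3 S149
G01 X131.888 Y89.216 F2629
G01 X79.592 Y101.076
G01 X39.194 Y108.241
M5
G00 X0.000 Y0.000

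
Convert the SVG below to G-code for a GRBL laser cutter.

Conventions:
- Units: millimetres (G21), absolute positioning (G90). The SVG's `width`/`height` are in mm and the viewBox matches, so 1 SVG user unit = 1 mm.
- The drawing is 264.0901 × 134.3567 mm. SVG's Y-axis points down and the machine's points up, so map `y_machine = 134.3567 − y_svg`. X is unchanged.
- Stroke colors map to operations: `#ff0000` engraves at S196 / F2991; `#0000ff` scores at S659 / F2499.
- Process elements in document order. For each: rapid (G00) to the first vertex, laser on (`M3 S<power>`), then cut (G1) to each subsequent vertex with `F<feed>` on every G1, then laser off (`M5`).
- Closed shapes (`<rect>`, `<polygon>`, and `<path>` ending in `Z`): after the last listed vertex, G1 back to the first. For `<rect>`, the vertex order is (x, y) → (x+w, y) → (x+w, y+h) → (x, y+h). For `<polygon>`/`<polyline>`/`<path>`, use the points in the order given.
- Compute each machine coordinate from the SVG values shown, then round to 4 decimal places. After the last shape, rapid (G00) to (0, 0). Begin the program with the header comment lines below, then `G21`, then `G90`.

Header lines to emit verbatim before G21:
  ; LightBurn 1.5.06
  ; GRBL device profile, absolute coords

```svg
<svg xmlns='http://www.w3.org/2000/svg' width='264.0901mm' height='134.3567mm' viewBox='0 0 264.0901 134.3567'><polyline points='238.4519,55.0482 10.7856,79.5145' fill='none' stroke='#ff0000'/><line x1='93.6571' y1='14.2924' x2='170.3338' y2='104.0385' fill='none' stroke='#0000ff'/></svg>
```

; LightBurn 1.5.06
; GRBL device profile, absolute coords
G21
G90
G00 X238.4519 Y79.3085
M3 S196
G1 X10.7856 Y54.8422 F2991
M5
G00 X93.6571 Y120.0643
M3 S659
G1 X170.3338 Y30.3182 F2499
M5
G00 X0.0000 Y0.0000

Since the viewBox matches the mm dimensions, user units are millimetres directly. The only transform is the Y-flip y_m = 134.3567 − y_svg.

Shape 1 is a line segment drawn with `<polyline>`. Its stroke #ff0000 means engrave at S196, F2991. After flipping Y the toolpath is (238.4519,79.3085) → (10.7856,54.8422).

Shape 2 is a line segment drawn with `<line>`. Its stroke #0000ff means score at S659, F2499. After flipping Y the toolpath is (93.6571,120.0643) → (170.3338,30.3182).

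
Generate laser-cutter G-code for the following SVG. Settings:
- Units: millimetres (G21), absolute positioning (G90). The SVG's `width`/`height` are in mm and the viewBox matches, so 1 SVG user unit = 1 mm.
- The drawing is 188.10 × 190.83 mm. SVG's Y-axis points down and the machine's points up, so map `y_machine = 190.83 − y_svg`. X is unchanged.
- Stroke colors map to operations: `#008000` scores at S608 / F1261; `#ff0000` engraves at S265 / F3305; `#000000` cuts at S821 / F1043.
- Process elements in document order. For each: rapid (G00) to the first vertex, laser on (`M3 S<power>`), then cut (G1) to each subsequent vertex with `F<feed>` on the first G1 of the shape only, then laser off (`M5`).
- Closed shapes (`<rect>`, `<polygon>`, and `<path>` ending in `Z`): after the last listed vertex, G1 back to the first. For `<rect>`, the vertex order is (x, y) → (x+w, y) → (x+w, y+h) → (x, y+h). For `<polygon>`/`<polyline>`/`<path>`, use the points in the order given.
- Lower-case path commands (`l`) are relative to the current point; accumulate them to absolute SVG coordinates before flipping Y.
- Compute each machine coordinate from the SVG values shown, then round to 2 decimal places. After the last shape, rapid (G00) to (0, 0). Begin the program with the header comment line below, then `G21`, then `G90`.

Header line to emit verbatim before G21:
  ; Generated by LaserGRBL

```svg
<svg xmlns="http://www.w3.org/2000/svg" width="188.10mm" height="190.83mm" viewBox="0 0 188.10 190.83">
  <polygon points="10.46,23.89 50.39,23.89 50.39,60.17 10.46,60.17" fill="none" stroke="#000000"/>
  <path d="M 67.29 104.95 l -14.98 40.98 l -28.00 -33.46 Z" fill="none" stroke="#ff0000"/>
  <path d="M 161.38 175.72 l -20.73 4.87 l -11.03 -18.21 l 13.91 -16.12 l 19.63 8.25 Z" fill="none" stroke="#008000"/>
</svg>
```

; Generated by LaserGRBL
G21
G90
G00 X10.46 Y166.94
M3 S821
G1 X50.39 Y166.94 F1043
G1 X50.39 Y130.66
G1 X10.46 Y130.66
G1 X10.46 Y166.94
M5
G00 X67.29 Y85.88
M3 S265
G1 X52.31 Y44.90 F3305
G1 X24.31 Y78.36
G1 X67.29 Y85.88
M5
G00 X161.38 Y15.11
M3 S608
G1 X140.65 Y10.24 F1261
G1 X129.62 Y28.45
G1 X143.53 Y44.57
G1 X163.16 Y36.32
G1 X161.38 Y15.11
M5
G00 X0.00 Y0.00

1 u = 1 mm; y_m = 190.83 − y.

[1] `<polygon>` rectangle, #000000→cut S821 F1043: (10.46,166.94) → (50.39,166.94) → (50.39,130.66) → (10.46,130.66) → (10.46,166.94) (closed)

[2] `<path>` regular polygon, #ff0000→engrave S265 F3305: (67.29,85.88) → (52.31,44.90) → (24.31,78.36) → (67.29,85.88) (closed)

[3] `<path>` regular polygon, #008000→score S608 F1261: (161.38,15.11) → (140.65,10.24) → (129.62,28.45) → (143.53,44.57) → (163.16,36.32) → (161.38,15.11) (closed)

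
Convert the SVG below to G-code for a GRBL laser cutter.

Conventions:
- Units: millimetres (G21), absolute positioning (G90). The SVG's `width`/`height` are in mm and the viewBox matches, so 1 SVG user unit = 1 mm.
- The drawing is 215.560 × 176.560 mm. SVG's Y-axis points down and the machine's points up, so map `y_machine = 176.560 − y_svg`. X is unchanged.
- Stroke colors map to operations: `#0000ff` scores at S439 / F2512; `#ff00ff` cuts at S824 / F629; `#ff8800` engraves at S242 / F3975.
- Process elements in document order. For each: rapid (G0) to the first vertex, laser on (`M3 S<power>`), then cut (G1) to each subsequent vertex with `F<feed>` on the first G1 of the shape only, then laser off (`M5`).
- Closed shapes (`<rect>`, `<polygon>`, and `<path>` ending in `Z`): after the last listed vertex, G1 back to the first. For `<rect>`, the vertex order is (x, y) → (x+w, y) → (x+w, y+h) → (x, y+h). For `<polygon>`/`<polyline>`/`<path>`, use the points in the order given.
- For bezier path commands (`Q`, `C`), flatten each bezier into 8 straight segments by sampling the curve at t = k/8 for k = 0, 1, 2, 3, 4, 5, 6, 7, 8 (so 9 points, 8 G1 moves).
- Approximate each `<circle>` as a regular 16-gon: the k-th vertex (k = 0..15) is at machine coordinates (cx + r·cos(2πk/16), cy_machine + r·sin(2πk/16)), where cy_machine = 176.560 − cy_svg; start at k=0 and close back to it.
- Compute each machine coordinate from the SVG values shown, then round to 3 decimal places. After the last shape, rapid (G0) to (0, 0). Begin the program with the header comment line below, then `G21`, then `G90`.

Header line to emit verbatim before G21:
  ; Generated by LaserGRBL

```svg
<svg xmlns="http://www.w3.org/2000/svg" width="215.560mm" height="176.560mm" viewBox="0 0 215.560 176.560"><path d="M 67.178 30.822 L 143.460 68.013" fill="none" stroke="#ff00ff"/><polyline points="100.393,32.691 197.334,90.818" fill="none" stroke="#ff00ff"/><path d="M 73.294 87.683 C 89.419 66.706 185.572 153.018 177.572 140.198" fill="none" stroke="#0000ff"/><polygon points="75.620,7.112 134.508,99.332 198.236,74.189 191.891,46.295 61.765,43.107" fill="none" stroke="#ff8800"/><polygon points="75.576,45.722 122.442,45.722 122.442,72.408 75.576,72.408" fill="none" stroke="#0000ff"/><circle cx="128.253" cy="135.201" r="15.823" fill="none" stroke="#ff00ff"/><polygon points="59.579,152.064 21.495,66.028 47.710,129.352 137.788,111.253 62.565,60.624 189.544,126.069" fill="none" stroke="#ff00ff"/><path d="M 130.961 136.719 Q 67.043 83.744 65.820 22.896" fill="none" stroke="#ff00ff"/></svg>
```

viewBox `0 0 215.560 176.560` with mm width/height → 1 unit = 1 mm. Flip: y_m = 176.560 − y_svg.

**Shape 1** — `<path>` line segment, stroke `#ff00ff` → cut (S824, F629). Machine vertices: (67.178,145.738) → (143.460,108.547). Open path.

**Shape 2** — `<polyline>` line segment, stroke `#ff00ff` → cut (S824, F629). Machine vertices: (100.393,143.869) → (197.334,85.742). Open path.

**Shape 3** — `<path>` cubic bezier, stroke `#0000ff` → score (S439, F2512). Control points (SVG): P0=(73.294,87.683), P1=(89.419,66.706), P2=(185.572,153.018), P3=(177.572,140.198); sampled at t=k/8. Machine vertices: (73.294,88.877) → (82.732,92.117) → (97.515,87.718) → (115.484,78.099) → (134.480,65.678) → (152.345,52.875) → (166.921,42.109) → (176.050,35.798) → (177.572,36.362). Open path.

**Shape 4** — `<polygon>` closed polygon, stroke `#ff8800` → engrave (S242, F3975). Machine vertices: (75.620,169.448) → (134.508,77.228) → (198.236,102.371) → (191.891,130.265) → (61.765,133.453) → (75.620,169.448). Closed: final G1 returns to the first vertex.

**Shape 5** — `<polygon>` rectangle, stroke `#0000ff` → score (S439, F2512). Machine vertices: (75.576,130.838) → (122.442,130.838) → (122.442,104.152) → (75.576,104.152) → (75.576,130.838). Closed: final G1 returns to the first vertex.

**Shape 6** — `<circle>` circle, stroke `#ff00ff` → cut (S824, F629). Machine vertices: (144.076,41.359) → (142.872,47.414) → (139.442,52.548) → (134.308,55.978) → (128.253,57.182) → (122.198,55.978) → (117.064,52.548) → (113.634,47.414) → (112.430,41.359) → (113.634,35.304) → (117.064,30.170) → (122.198,26.740) → (128.253,25.536) → (134.308,26.740) → (139.442,30.170) → (142.872,35.304) → (144.076,41.359). Closed: final G1 returns to the first vertex.

**Shape 7** — `<polygon>` closed polygon, stroke `#ff00ff` → cut (S824, F629). Machine vertices: (59.579,24.496) → (21.495,110.532) → (47.710,47.208) → (137.788,65.307) → (62.565,115.936) → (189.544,50.491) → (59.579,24.496). Closed: final G1 returns to the first vertex.

**Shape 8** — `<path>` quadratic bezier, stroke `#ff00ff` → cut (S824, F629). Control points (SVG): P0=(130.961,136.719), P1=(67.043,83.744), P2=(65.820,22.896); sampled at t=k/8. Machine vertices: (130.961,39.841) → (115.961,53.208) → (102.920,66.821) → (91.839,80.679) → (82.717,94.784) → (75.554,109.135) → (70.350,123.732) → (67.105,138.575) → (65.820,153.664). Open path.

; Generated by LaserGRBL
G21
G90
G0 X67.178 Y145.738
M3 S824
G1 X143.460 Y108.547 F629
M5
G0 X100.393 Y143.869
M3 S824
G1 X197.334 Y85.742 F629
M5
G0 X73.294 Y88.877
M3 S439
G1 X82.732 Y92.117 F2512
G1 X97.515 Y87.718
G1 X115.484 Y78.099
G1 X134.480 Y65.678
G1 X152.345 Y52.875
G1 X166.921 Y42.109
G1 X176.050 Y35.798
G1 X177.572 Y36.362
M5
G0 X75.620 Y169.448
M3 S242
G1 X134.508 Y77.228 F3975
G1 X198.236 Y102.371
G1 X191.891 Y130.265
G1 X61.765 Y133.453
G1 X75.620 Y169.448
M5
G0 X75.576 Y130.838
M3 S439
G1 X122.442 Y130.838 F2512
G1 X122.442 Y104.152
G1 X75.576 Y104.152
G1 X75.576 Y130.838
M5
G0 X144.076 Y41.359
M3 S824
G1 X142.872 Y47.414 F629
G1 X139.442 Y52.548
G1 X134.308 Y55.978
G1 X128.253 Y57.182
G1 X122.198 Y55.978
G1 X117.064 Y52.548
G1 X113.634 Y47.414
G1 X112.430 Y41.359
G1 X113.634 Y35.304
G1 X117.064 Y30.170
G1 X122.198 Y26.740
G1 X128.253 Y25.536
G1 X134.308 Y26.740
G1 X139.442 Y30.170
G1 X142.872 Y35.304
G1 X144.076 Y41.359
M5
G0 X59.579 Y24.496
M3 S824
G1 X21.495 Y110.532 F629
G1 X47.710 Y47.208
G1 X137.788 Y65.307
G1 X62.565 Y115.936
G1 X189.544 Y50.491
G1 X59.579 Y24.496
M5
G0 X130.961 Y39.841
M3 S824
G1 X115.961 Y53.208 F629
G1 X102.920 Y66.821
G1 X91.839 Y80.679
G1 X82.717 Y94.784
G1 X75.554 Y109.135
G1 X70.350 Y123.732
G1 X67.105 Y138.575
G1 X65.820 Y153.664
M5
G0 X0.000 Y0.000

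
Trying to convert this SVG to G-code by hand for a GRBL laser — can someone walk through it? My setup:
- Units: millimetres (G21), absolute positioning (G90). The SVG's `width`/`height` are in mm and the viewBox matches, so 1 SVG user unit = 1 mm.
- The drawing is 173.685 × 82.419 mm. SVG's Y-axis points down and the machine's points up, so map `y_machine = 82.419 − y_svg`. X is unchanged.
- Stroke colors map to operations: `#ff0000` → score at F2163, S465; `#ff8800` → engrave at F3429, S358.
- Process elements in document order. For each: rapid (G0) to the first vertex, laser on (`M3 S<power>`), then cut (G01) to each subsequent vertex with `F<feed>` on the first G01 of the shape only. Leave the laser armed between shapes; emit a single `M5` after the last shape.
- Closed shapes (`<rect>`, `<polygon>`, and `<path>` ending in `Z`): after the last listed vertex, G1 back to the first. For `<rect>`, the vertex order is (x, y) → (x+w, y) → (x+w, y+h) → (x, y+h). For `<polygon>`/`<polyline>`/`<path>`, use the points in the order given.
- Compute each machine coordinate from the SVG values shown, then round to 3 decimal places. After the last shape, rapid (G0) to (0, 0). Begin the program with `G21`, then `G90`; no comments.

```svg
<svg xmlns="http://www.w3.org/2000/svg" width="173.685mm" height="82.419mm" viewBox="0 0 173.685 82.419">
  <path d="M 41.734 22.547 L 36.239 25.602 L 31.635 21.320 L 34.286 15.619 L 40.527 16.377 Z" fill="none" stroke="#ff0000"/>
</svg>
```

Since the viewBox matches the mm dimensions, user units are millimetres directly. The only transform is the Y-flip y_m = 82.419 − y_svg.

Shape 1 is a regular polygon drawn with `<path>`. Its stroke #ff0000 means score at S465, F2163. After flipping Y the toolpath is (41.734,59.872) → (36.239,56.817) → (31.635,61.099) → (34.286,66.800) → (40.527,66.042) → (41.734,59.872), returning to the start.

G21
G90
G0 X41.734 Y59.872
M3 S465
G01 X36.239 Y56.817 F2163
G01 X31.635 Y61.099
G01 X34.286 Y66.800
G01 X40.527 Y66.042
G01 X41.734 Y59.872
M5
G0 X0.000 Y0.000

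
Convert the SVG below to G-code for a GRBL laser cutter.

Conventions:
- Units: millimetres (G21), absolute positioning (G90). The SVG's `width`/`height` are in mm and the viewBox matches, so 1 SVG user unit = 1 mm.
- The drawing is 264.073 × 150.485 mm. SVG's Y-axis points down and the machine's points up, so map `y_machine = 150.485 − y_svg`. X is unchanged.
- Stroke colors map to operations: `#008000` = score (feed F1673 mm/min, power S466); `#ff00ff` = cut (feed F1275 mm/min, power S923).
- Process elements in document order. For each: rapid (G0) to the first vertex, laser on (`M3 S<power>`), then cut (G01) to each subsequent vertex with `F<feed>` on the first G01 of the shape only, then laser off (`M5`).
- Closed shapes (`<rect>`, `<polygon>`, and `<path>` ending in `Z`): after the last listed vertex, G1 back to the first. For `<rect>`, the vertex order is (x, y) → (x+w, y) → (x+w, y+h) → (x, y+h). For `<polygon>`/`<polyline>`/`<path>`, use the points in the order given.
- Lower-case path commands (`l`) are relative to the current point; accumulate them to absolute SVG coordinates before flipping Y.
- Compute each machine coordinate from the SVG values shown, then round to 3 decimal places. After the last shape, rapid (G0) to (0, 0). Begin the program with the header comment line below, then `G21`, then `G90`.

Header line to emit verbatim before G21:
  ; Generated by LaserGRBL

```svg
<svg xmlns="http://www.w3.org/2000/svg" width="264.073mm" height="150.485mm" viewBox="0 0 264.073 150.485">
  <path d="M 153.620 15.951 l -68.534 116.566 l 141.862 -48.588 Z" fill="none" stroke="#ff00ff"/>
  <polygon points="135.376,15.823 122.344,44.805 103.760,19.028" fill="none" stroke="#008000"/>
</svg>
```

Since the viewBox matches the mm dimensions, user units are millimetres directly. The only transform is the Y-flip y_m = 150.485 − y_svg.

Shape 1 is a closed polygon drawn with `<path>`. Its stroke #ff00ff means cut at S923, F1275. After flipping Y the toolpath is (153.620,134.534) → (85.086,17.968) → (226.948,66.556) → (153.620,134.534), returning to the start.

Shape 2 is a regular polygon drawn with `<polygon>`. Its stroke #008000 means score at S466, F1673. After flipping Y the toolpath is (135.376,134.662) → (122.344,105.680) → (103.760,131.457) → (135.376,134.662), returning to the start.

; Generated by LaserGRBL
G21
G90
G0 X153.620 Y134.534
M3 S923
G01 X85.086 Y17.968 F1275
G01 X226.948 Y66.556
G01 X153.620 Y134.534
M5
G0 X135.376 Y134.662
M3 S466
G01 X122.344 Y105.680 F1673
G01 X103.760 Y131.457
G01 X135.376 Y134.662
M5
G0 X0.000 Y0.000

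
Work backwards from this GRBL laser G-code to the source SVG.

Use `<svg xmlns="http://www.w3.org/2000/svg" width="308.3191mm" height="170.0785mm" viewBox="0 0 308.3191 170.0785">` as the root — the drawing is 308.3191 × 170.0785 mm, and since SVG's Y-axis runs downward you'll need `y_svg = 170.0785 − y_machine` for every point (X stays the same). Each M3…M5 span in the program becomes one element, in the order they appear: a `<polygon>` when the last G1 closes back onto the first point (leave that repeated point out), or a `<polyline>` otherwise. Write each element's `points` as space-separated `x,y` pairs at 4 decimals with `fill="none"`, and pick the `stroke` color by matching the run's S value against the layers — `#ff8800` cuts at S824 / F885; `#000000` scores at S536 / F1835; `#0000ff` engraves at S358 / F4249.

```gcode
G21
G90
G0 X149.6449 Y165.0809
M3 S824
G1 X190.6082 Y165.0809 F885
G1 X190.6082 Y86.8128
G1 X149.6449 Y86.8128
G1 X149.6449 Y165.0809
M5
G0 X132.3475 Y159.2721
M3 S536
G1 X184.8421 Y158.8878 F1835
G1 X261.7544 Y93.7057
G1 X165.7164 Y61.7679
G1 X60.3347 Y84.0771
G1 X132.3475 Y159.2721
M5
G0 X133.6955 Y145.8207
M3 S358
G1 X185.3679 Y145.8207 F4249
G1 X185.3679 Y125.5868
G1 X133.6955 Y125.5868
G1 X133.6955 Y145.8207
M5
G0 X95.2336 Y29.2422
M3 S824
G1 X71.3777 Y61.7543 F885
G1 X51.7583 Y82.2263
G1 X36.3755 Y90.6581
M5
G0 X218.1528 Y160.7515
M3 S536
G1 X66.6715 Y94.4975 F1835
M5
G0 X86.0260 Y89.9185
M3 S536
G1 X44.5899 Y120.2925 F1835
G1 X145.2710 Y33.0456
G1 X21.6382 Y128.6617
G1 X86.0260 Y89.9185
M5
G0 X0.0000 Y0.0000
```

<svg xmlns="http://www.w3.org/2000/svg" width="308.3191mm" height="170.0785mm" viewBox="0 0 308.3191 170.0785">
  <polygon points="149.6449,4.9976 190.6082,4.9976 190.6082,83.2657 149.6449,83.2657" fill="none" stroke="#ff8800"/>
  <polygon points="132.3475,10.8064 184.8421,11.1907 261.7544,76.3728 165.7164,108.3106 60.3347,86.0014" fill="none" stroke="#000000"/>
  <polygon points="133.6955,24.2578 185.3679,24.2578 185.3679,44.4917 133.6955,44.4917" fill="none" stroke="#0000ff"/>
  <polyline points="95.2336,140.8363 71.3777,108.3242 51.7583,87.8522 36.3755,79.4204" fill="none" stroke="#ff8800"/>
  <polyline points="218.1528,9.3270 66.6715,75.5810" fill="none" stroke="#000000"/>
  <polygon points="86.0260,80.1600 44.5899,49.7860 145.2710,137.0329 21.6382,41.4168" fill="none" stroke="#000000"/>
</svg>

Machine Y-up, SVG Y-down with viewBox height 170.0785, so y_svg = 170.0785 − y_machine; X carries over.

Run 1: the run's S824 means `#ff8800` (cut). The run returns to its start, so emit a `<polygon>` with points (Y-flipped): 149.6449,4.9976 190.6082,4.9976 190.6082,83.2657 149.6449,83.2657.

Run 2: the run's S536 means `#000000` (score). The run returns to its start, so emit a `<polygon>` with points (Y-flipped): 132.3475,10.8064 184.8421,11.1907 261.7544,76.3728 165.7164,108.3106 60.3347,86.0014.

Run 3: the run's S358 means `#0000ff` (engrave). The run returns to its start, so emit a `<polygon>` with points (Y-flipped): 133.6955,24.2578 185.3679,24.2578 185.3679,44.4917 133.6955,44.4917.

Run 4: S824 ⇒ cut layer `#ff8800`. The run is open, so emit a `<polyline>` with points (Y-flipped): 95.2336,140.8363 71.3777,108.3242 51.7583,87.8522 36.3755,79.4204.

Run 5: power S536 maps to stroke `#000000` (score). The run is open, so emit a `<polyline>` with points (Y-flipped): 218.1528,9.3270 66.6715,75.5810.

Run 6: the run's S536 means `#000000` (score). The run returns to its start, so emit a `<polygon>` with points (Y-flipped): 86.0260,80.1600 44.5899,49.7860 145.2710,137.0329 21.6382,41.4168.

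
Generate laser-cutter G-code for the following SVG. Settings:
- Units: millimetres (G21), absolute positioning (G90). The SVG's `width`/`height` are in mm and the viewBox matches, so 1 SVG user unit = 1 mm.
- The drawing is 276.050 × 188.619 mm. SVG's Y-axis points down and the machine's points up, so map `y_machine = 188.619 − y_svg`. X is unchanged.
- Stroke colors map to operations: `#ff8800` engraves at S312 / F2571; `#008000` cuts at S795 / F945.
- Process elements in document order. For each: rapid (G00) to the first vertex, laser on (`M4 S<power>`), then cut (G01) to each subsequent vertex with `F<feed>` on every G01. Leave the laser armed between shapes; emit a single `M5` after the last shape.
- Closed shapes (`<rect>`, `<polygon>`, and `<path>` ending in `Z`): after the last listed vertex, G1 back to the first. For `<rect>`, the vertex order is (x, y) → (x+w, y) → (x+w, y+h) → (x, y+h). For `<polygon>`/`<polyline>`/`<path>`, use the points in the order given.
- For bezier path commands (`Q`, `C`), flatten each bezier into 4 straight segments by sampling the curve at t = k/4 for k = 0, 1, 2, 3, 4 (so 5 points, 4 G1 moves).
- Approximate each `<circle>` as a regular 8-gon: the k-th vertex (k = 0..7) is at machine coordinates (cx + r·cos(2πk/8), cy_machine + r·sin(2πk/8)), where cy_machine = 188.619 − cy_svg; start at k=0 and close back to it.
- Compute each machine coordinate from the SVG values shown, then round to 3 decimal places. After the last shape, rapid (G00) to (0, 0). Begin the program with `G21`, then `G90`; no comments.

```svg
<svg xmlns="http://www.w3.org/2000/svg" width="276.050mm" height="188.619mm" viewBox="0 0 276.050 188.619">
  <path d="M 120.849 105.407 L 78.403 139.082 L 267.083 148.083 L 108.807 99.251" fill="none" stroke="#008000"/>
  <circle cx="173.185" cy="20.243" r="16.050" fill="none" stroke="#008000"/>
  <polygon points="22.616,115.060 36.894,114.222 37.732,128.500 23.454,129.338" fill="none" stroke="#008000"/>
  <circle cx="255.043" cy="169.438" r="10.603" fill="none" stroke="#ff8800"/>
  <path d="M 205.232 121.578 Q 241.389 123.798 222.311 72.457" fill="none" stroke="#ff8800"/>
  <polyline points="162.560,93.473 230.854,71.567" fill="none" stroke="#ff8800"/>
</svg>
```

G21
G90
G00 X120.849 Y83.212
M4 S795
G01 X78.403 Y49.537 F945
G01 X267.083 Y40.536 F945
G01 X108.807 Y89.368 F945
G00 X189.235 Y168.376
M4 S795
G01 X184.534 Y179.725 F945
G01 X173.185 Y184.426 F945
G01 X161.836 Y179.725 F945
G01 X157.135 Y168.376 F945
G01 X161.836 Y157.027 F945
G01 X173.185 Y152.326 F945
G01 X184.534 Y157.027 F945
G01 X189.235 Y168.376 F945
G00 X22.616 Y73.559
M4 S795
G01 X36.894 Y74.397 F945
G01 X37.732 Y60.119 F945
G01 X23.454 Y59.281 F945
G01 X22.616 Y73.559 F945
G00 X265.646 Y19.181
M4 S312
G01 X262.540 Y26.678 F2571
G01 X255.043 Y29.784 F2571
G01 X247.546 Y26.678 F2571
G01 X244.440 Y19.181 F2571
G01 X247.546 Y11.684 F2571
G01 X255.043 Y8.578 F2571
G01 X262.540 Y11.684 F2571
G01 X265.646 Y19.181 F2571
G00 X205.232 Y67.041
M4 S312
G01 X219.858 Y69.279 F2571
G01 X227.580 Y78.211 F2571
G01 X228.398 Y93.839 F2571
G01 X222.311 Y116.162 F2571
G00 X162.560 Y95.146
M4 S312
G01 X230.854 Y117.052 F2571
M5
G00 X0.000 Y0.000

Since the viewBox matches the mm dimensions, user units are millimetres directly. The only transform is the Y-flip y_m = 188.619 − y_svg.

Shape 1 is a open polyline drawn with `<path>`. Its stroke #008000 means cut at S795, F945. After flipping Y the toolpath is (120.849,83.212) → (78.403,49.537) → (267.083,40.536) → (108.807,89.368).

Shape 2 is a circle drawn with `<circle>`. Its stroke #008000 means cut at S795, F945. After flipping Y the toolpath is (189.235,168.376) → (184.534,179.725) → (173.185,184.426) → (161.836,179.725) → (157.135,168.376) → (161.836,157.027) → (173.185,152.326) → (184.534,157.027) → (189.235,168.376), returning to the start.

Shape 3 is a regular polygon drawn with `<polygon>`. Its stroke #008000 means cut at S795, F945. After flipping Y the toolpath is (22.616,73.559) → (36.894,74.397) → (37.732,60.119) → (23.454,59.281) → (22.616,73.559), returning to the start.

Shape 4 is a circle drawn with `<circle>`. Its stroke #ff8800 means engrave at S312, F2571. After flipping Y the toolpath is (265.646,19.181) → (262.540,26.678) → (255.043,29.784) → (247.546,26.678) → (244.440,19.181) → (247.546,11.684) → (255.043,8.578) → (262.540,11.684) → (265.646,19.181), returning to the start.

Shape 5 is a quadratic bezier drawn with `<path>`. Its stroke #ff8800 means engrave at S312, F2571. After flipping Y the toolpath is (205.232,67.041) → (219.858,69.279) → (227.580,78.211) → (228.398,93.839) → (222.311,116.162).

Shape 6 is a line segment drawn with `<polyline>`. Its stroke #ff8800 means engrave at S312, F2571. After flipping Y the toolpath is (162.560,95.146) → (230.854,117.052).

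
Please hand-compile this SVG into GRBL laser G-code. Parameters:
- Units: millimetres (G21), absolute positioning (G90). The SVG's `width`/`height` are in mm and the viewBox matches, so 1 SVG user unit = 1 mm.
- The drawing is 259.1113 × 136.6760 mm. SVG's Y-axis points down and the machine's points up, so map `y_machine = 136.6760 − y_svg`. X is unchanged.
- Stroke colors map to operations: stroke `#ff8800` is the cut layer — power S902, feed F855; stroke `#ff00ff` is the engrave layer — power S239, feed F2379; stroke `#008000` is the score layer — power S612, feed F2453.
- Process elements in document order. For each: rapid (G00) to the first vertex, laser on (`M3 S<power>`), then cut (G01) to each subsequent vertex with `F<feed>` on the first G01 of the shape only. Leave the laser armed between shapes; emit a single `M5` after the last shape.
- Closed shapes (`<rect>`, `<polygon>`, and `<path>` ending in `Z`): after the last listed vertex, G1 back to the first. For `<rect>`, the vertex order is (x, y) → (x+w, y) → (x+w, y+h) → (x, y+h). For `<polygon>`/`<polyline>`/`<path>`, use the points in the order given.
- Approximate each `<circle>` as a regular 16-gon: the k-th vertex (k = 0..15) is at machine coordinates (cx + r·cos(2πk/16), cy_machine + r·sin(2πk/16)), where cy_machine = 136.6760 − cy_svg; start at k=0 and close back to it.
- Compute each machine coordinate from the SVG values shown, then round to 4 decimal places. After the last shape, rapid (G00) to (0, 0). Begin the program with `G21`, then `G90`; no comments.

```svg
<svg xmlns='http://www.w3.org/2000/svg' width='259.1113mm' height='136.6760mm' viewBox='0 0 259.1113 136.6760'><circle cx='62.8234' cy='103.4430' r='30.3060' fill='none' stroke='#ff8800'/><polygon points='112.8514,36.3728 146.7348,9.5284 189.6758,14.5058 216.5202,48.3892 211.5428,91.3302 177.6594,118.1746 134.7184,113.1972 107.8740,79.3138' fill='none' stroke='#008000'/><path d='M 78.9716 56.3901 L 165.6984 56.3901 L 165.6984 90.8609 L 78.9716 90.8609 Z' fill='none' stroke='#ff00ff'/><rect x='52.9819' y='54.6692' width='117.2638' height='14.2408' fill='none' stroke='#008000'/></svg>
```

G21
G90
G00 X93.1294 Y33.2330
M3 S902
G01 X90.8225 Y44.8306 F855
G01 X84.2530 Y54.6626
G01 X74.4210 Y61.2321
G01 X62.8234 Y63.5390
G01 X51.2258 Y61.2321
G01 X41.3938 Y54.6626
G01 X34.8243 Y44.8306
G01 X32.5174 Y33.2330
G01 X34.8243 Y21.6354
G01 X41.3938 Y11.8034
G01 X51.2258 Y5.2339
G01 X62.8234 Y2.9270
G01 X74.4210 Y5.2339
G01 X84.2530 Y11.8034
G01 X90.8225 Y21.6354
G01 X93.1294 Y33.2330
G00 X112.8514 Y100.3032
M3 S612
G01 X146.7348 Y127.1476 F2453
G01 X189.6758 Y122.1702
G01 X216.5202 Y88.2868
G01 X211.5428 Y45.3458
G01 X177.6594 Y18.5014
G01 X134.7184 Y23.4788
G01 X107.8740 Y57.3622
G01 X112.8514 Y100.3032
G00 X78.9716 Y80.2859
M3 S239
G01 X165.6984 Y80.2859 F2379
G01 X165.6984 Y45.8151
G01 X78.9716 Y45.8151
G01 X78.9716 Y80.2859
G00 X52.9819 Y82.0068
M3 S612
G01 X170.2457 Y82.0068 F2453
G01 X170.2457 Y67.7660
G01 X52.9819 Y67.7660
G01 X52.9819 Y82.0068
M5
G00 X0.0000 Y0.0000

viewBox `0 0 259.1113 136.6760` with mm width/height → 1 unit = 1 mm. Flip: y_m = 136.6760 − y_svg.

**Shape 1** — `<circle>` circle, stroke `#ff8800` → cut (S902, F855). Machine vertices: (93.1294,33.2330) → (90.8225,44.8306) → (84.2530,54.6626) → (74.4210,61.2321) → (62.8234,63.5390) → (51.2258,61.2321) → (41.3938,54.6626) → (34.8243,44.8306) → (32.5174,33.2330) → (34.8243,21.6354) → (41.3938,11.8034) → (51.2258,5.2339) → (62.8234,2.9270) → (74.4210,5.2339) → (84.2530,11.8034) → (90.8225,21.6354) → (93.1294,33.2330). Closed: final G1 returns to the first vertex.

**Shape 2** — `<polygon>` regular polygon, stroke `#008000` → score (S612, F2453). Machine vertices: (112.8514,100.3032) → (146.7348,127.1476) → (189.6758,122.1702) → (216.5202,88.2868) → (211.5428,45.3458) → (177.6594,18.5014) → (134.7184,23.4788) → (107.8740,57.3622) → (112.8514,100.3032). Closed: final G1 returns to the first vertex.

**Shape 3** — `<path>` rectangle, stroke `#ff00ff` → engrave (S239, F2379). Machine vertices: (78.9716,80.2859) → (165.6984,80.2859) → (165.6984,45.8151) → (78.9716,45.8151) → (78.9716,80.2859). Closed: final G1 returns to the first vertex.

**Shape 4** — `<rect>` rectangle, stroke `#008000` → score (S612, F2453). Machine vertices: (52.9819,82.0068) → (170.2457,82.0068) → (170.2457,67.7660) → (52.9819,67.7660) → (52.9819,82.0068). Closed: final G1 returns to the first vertex.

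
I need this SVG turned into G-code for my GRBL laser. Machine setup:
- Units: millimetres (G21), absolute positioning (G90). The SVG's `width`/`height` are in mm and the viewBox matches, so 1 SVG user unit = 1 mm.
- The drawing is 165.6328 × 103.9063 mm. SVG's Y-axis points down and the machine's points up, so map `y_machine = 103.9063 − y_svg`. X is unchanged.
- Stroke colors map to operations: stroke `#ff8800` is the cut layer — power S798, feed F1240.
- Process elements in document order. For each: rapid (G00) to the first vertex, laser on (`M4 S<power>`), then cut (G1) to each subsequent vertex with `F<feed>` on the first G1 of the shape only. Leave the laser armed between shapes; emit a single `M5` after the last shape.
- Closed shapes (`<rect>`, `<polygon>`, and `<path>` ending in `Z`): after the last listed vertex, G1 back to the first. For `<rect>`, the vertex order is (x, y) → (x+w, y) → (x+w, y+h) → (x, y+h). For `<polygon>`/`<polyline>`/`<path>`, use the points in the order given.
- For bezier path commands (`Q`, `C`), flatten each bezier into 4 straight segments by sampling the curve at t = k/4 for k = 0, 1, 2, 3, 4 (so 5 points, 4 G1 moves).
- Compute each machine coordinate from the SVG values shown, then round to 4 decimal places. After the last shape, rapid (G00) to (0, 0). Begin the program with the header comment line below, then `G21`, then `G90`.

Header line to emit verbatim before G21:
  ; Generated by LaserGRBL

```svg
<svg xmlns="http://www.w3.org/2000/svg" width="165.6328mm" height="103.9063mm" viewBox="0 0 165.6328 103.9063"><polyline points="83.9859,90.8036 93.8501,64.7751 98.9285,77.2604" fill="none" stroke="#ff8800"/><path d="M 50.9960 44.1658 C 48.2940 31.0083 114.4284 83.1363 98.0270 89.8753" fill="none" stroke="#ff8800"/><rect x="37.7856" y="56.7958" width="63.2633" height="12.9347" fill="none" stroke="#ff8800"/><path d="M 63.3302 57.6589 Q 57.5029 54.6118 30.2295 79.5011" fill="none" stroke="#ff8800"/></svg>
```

viewBox `0 0 165.6328 103.9063` with mm width/height → 1 unit = 1 mm. Flip: y_m = 103.9063 − y_svg.

**Shape 1** — `<polyline>` open polyline, stroke `#ff8800` → cut (S798, F1240). Machine vertices: (83.9859,13.1027) → (93.8501,39.1312) → (98.9285,26.6459). Open path.

**Shape 2** — `<path>` cubic bezier, stroke `#ff8800` → cut (S798, F1240). Control points (SVG): P0=(50.9960,44.1658), P1=(48.2940,31.0083), P2=(114.4284,83.1363), P3=(98.0270,89.8753); sampled at t=k/4. Machine vertices: (50.9960,59.7405) → (59.5111,59.0969) → (79.6488,44.3469) → (97.2178,25.8664) → (98.0270,14.0310). Open path.

**Shape 3** — `<rect>` rectangle, stroke `#ff8800` → cut (S798, F1240). Machine vertices: (37.7856,47.1105) → (101.0489,47.1105) → (101.0489,34.1758) → (37.7856,34.1758) → (37.7856,47.1105). Closed: final G1 returns to the first vertex.

**Shape 4** — `<path>` quadratic bezier, stroke `#ff8800` → cut (S798, F1240). Control points (SVG): P0=(63.3302,57.6589), P1=(57.5029,54.6118), P2=(30.2295,79.5011); sampled at t=k/4. Machine vertices: (63.3302,46.2474) → (59.0762,46.0249) → (52.1414,42.3104) → (42.5258,35.1038) → (30.2295,24.4052). Open path.

; Generated by LaserGRBL
G21
G90
G00 X83.9859 Y13.1027
M4 S798
G1 X93.8501 Y39.1312 F1240
G1 X98.9285 Y26.6459
G00 X50.9960 Y59.7405
M4 S798
G1 X59.5111 Y59.0969 F1240
G1 X79.6488 Y44.3469
G1 X97.2178 Y25.8664
G1 X98.0270 Y14.0310
G00 X37.7856 Y47.1105
M4 S798
G1 X101.0489 Y47.1105 F1240
G1 X101.0489 Y34.1758
G1 X37.7856 Y34.1758
G1 X37.7856 Y47.1105
G00 X63.3302 Y46.2474
M4 S798
G1 X59.0762 Y46.0249 F1240
G1 X52.1414 Y42.3104
G1 X42.5258 Y35.1038
G1 X30.2295 Y24.4052
M5
G00 X0.0000 Y0.0000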